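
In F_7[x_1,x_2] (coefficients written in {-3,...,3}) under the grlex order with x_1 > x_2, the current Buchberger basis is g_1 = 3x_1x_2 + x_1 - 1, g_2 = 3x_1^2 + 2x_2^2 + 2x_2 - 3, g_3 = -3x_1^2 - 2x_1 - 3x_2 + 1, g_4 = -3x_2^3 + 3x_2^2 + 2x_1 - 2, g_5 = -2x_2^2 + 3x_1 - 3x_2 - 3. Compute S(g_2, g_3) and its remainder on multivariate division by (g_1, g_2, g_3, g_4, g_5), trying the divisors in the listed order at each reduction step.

S(g_2, g_3) = 3x_2^2 - 3x_1 + 2x_2 - 3; remainder on division = -2x_1 + x_2 + 3.

lcm(LM(g_2), LM(g_3)) = x_1^2.
S = (lcm/LT(g_2))·g_2 − (lcm/LT(g_3))·g_3 = 3x_2^2 - 3x_1 + 2x_2 - 3.
Reduce S modulo (g_1, g_2, g_3, g_4, g_5) in that order:
  leading term x_2^2: subtract (2)·g_5 from 3x_2^2 - 3x_1 + 2x_2 - 3 → -2x_1 + x_2 + 3
  leading term x_1: no divisor's leading term divides it; move -2x_1 to the remainder.
  leading term x_2: no divisor's leading term divides it; move x_2 to the remainder.
  leading term 1: no divisor's leading term divides it; move 3 to the remainder.
The remainder -2x_1 + x_2 + 3 is nonzero, so it would be added as the next basis element.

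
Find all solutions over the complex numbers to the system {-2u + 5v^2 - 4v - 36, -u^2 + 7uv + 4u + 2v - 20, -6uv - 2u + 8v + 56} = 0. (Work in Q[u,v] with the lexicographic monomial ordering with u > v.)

{(-4, -2)}

Compute a lex Gröbner basis by Buchberger's algorithm.
f_1 = -2u + 5v^2 - 4v - 36, LT = u.
f_2 = -u^2 + 7uv + 4u + 2v - 20, LT = u^2.
f_3 = -6uv - 2u + 8v + 56, LT = uv.

S(f_1,f_2): lcm = u^2. S = -5/2uv^2 + 9uv + 22u + 2v - 20.
  leading term uv^2: subtract (5/4v^2)·f_1 from -5/2uv^2 + 9uv + 22u + 2v - 20 → 9uv + 22u - 25/4v^4 + 5v^3 + 45v^2 + 2v - 20
  leading term uv: subtract (-9/2v)·f_1 from 9uv + 22u - 25/4v^4 + 5v^3 + 45v^2 + 2v - 20 → 22u - 25/4v^4 + 55/2v^3 + 27v^2 - 160v - 20
  leading term u: subtract (-11)·f_1 from 22u - 25/4v^4 + 55/2v^3 + 27v^2 - 160v - 20 → -25/4v^4 + 55/2v^3 + 82v^2 - 204v - 416
  leading term v^4: no divisor's leading term divides it; move -25/4v^4 to the remainder.
  leading term v^3: no divisor's leading term divides it; move 55/2v^3 to the remainder.
  leading term v^2: no divisor's leading term divides it; move 82v^2 to the remainder.
  leading term v: no divisor's leading term divides it; move -204v to the remainder.
  leading term 1: no divisor's leading term divides it; move -416 to the remainder.
  remainder -25/4v^4 + 55/2v^3 + 82v^2 - 204v - 416 ≠ 0; add h_4 = -25/4v^4 + 55/2v^3 + 82v^2 - 204v - 416 to the basis.

S(f_1,f_3): lcm = uv. S = -1/3u - 5/2v^3 + 2v^2 + 58/3v + 28/3.
  leading term u: subtract (1/6)·f_1 from -1/3u - 5/2v^3 + 2v^2 + 58/3v + 28/3 → -5/2v^3 + 7/6v^2 + 20v + 46/3
  leading term v^3: no divisor's leading term divides it; move -5/2v^3 to the remainder.
  leading term v^2: no divisor's leading term divides it; move 7/6v^2 to the remainder.
  leading term v: no divisor's leading term divides it; move 20v to the remainder.
  leading term 1: no divisor's leading term divides it; move 46/3 to the remainder.
  remainder -5/2v^3 + 7/6v^2 + 20v + 46/3 ≠ 0; add h_5 = -5/2v^3 + 7/6v^2 + 20v + 46/3 to the basis.

S(f_2,f_3): lcm = u^2v. S = -1/3u^2 - 7uv^2 - 8/3uv + 28/3u - 2v^2 + 20v.
  leading term u^2: subtract (1/6u)·f_1 from -1/3u^2 - 7uv^2 - 8/3uv + 28/3u - 2v^2 + 20v → -47/6uv^2 - 2uv + 46/3u - 2v^2 + 20v
  leading term uv^2: subtract (47/12v^2)·f_1 from -47/6uv^2 - 2uv + 46/3u - 2v^2 + 20v → -2uv + 46/3u - 235/12v^4 + 47/3v^3 + 139v^2 + 20v
  leading term uv: subtract (v)·f_1 from -2uv + 46/3u - 235/12v^4 + 47/3v^3 + 139v^2 + 20v → 46/3u - 235/12v^4 + 32/3v^3 + 143v^2 + 56v
  leading term u: subtract (-23/3)·f_1 from 46/3u - 235/12v^4 + 32/3v^3 + 143v^2 + 56v → -235/12v^4 + 32/3v^3 + 544/3v^2 + 76/3v - 276
  leading term v^4: subtract (47/15)·h_4 from -235/12v^4 + 32/3v^3 + 544/3v^2 + 76/3v - 276 → -151/2v^3 - 378/5v^2 + 9968/15v + 15412/15
  leading term v^3: subtract (151/5)·h_5 from -151/2v^3 - 378/5v^2 + 9968/15v + 15412/15 → -665/6v^2 + 908/15v + 2822/5
  leading term v^2: no divisor's leading term divides it; move -665/6v^2 to the remainder.
  leading term v: no divisor's leading term divides it; move 908/15v to the remainder.
  leading term 1: no divisor's leading term divides it; move 2822/5 to the remainder.
  remainder -665/6v^2 + 908/15v + 2822/5 ≠ 0; add h_6 = -665/6v^2 + 908/15v + 2822/5 to the basis.

S(f_3,h_4): lcm = uv^4. S = 71/15uv^3 + 328/25uv^2 - 816/25uv - 1664/25u - 4/3v^4 - 28/3v^3.
  leading term uv^3: subtract (-71/30v^3)·f_1 from 71/15uv^3 + 328/25uv^2 - 816/25uv - 1664/25u - 4/3v^4 - 28/3v^3 → 328/25uv^2 - 816/25uv - 1664/25u + 71/6v^5 - 54/5v^4 - 1418/15v^3
  leading term uv^2: subtract (-164/25v^2)·f_1 from 328/25uv^2 - 816/25uv - 1664/25u + 71/6v^5 - 54/5v^4 - 1418/15v^3 → -816/25uv - 1664/25u + 71/6v^5 + 22v^4 - 9058/75v^3 - 5904/25v^2
  leading term uv: subtract (408/25v)·f_1 from -816/25uv - 1664/25u + 71/6v^5 + 22v^4 - 9058/75v^3 - 5904/25v^2 → -1664/25u + 71/6v^5 + 22v^4 - 15178/75v^3 - 4272/25v^2 + 14688/25v
  leading term u: subtract (832/25)·f_1 from -1664/25u + 71/6v^5 + 22v^4 - 15178/75v^3 - 4272/25v^2 + 14688/25v → 71/6v^5 + 22v^4 - 15178/75v^3 - 8432/25v^2 + 18016/25v + 29952/25
  leading term v^5: subtract (-142/75v)·h_4 from 71/6v^5 + 22v^4 - 15178/75v^3 - 8432/25v^2 + 18016/25v + 29952/25 → 1111/15v^4 - 1178/25v^3 - 18088/25v^2 - 5024/75v + 29952/25
  leading term v^4: subtract (-4444/375)·h_4 from 1111/15v^4 - 1178/25v^3 - 18088/25v^2 - 5024/75v + 29952/25 → 20908/75v^3 + 93088/375v^2 - 931696/375v - 1399424/375
  leading term v^3: subtract (-41816/375)·h_5 from 20908/75v^3 + 93088/375v^2 - 931696/375v - 1399424/375 → 85124/225v^2 - 31792/125v - 2274736/1125
  leading term v^2: subtract (-170248/49875)·h_6 from 85124/225v^2 - 31792/125v - 2274736/1125 → -35689936/748125v - 71379872/748125
  leading term v: no divisor's leading term divides it; move -35689936/748125v to the remainder.
  leading term 1: no divisor's leading term divides it; move -71379872/748125 to the remainder.
  remainder -35689936/748125v - 71379872/748125 ≠ 0; add h_7 = -35689936/748125v - 71379872/748125 to the basis.

The other S-polynomials (S(f_1,h_4), S(f_2,h_4), S(f_1,h_5), S(f_2,h_5), S(f_3,h_5), S(h_4,h_5), S(f_1,h_6), S(f_2,h_6), S(f_3,h_6), S(h_4,h_6), S(h_5,h_6), S(f_1,h_7), S(f_2,h_7), S(f_3,h_7), S(h_4,h_7), S(h_5,h_7), S(h_6,h_7)) all reduce to 0 modulo the current basis, so we have a Gröbner basis.
Inter-reduce: drop elements whose leading term is divisible by another's, tail-reduce, and make monic.
Reduced Gröbner basis: {u + 4, v + 2}.

Elimination: the polynomial v + 2 lies in the elimination ideal for v, so v ∈ {-2}. For each such v, the remaining basis elements (now univariate) give the rest of the solution.
  v = -2: the earlier basis element becomes u + 4 = 0, giving u = -4 — point (-4, -2).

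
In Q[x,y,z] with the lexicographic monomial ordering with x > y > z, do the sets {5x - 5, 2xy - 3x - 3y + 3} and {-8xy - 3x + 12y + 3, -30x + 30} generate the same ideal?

Two ideals are equal iff their reduced Gröbner bases coincide (the reduced basis is unique for a fixed ordering).
Buchberger on the first generating set:
f_1 = 5x - 5, LT = x.
f_2 = 2xy - 3x - 3y + 3, LT = xy.

S(f_1,f_2): lcm = xy. S = \tfrac{3}{2}x + \tfrac{1}{2}y - \tfrac{3}{2}.
  reduce S modulo (f_1, f_2):
  remainder \tfrac{1}{2}y ≠ 0; add g_3 = \tfrac{1}{2}y to the basis.

The other S-polynomials (S(f_1,g_3), S(f_2,g_3)) all reduce to 0 modulo the current basis, so we have a Gröbner basis.
Inter-reduce: drop elements whose leading term is divisible by another's, tail-reduce, and make monic.
Reduced Gröbner basis: {x - 1, y}.

Buchberger on the second generating set:
h_1 = -8xy - 3x + 12y + 3, LT = xy.
h_2 = -30x + 30, LT = x.

S(h_1,h_2): lcm = xy. S = \tfrac{3}{8}x - \tfrac{1}{2}y - \tfrac{3}{8}.
  reduce S modulo (h_1, h_2):
  remainder -\tfrac{1}{2}y ≠ 0; add k_3 = -\tfrac{1}{2}y to the basis.

The other S-polynomials (S(h_1,k_3), S(h_2,k_3)) all reduce to 0 modulo the current basis, so we have a Gröbner basis.
Inter-reduce: drop elements whose leading term is divisible by another's, tail-reduce, and make monic.
Reduced Gröbner basis: {x - 1, y}.

The two bases agree; hence the ideals are identical.

Yes, the ideals are equal.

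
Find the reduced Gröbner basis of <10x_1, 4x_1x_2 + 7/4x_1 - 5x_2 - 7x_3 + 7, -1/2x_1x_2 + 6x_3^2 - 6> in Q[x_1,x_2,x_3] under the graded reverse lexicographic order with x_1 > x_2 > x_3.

G = {x_3^2 - 1, x_1, x_2 + 7/5x_3 - 7/5}

This is the nonlinear analogue of row-reducing a linear system.

f_1 = 10x_1, LT = x_1.
f_2 = 4x_1x_2 + 7/4x_1 - 5x_2 - 7x_3 + 7, LT = x_1x_2.
f_3 = -1/2x_1x_2 + 6x_3^2 - 6, LT = x_1x_2.

S(f_1,f_2): lcm = x_1x_2. S = -7/16x_1 + 5/4x_2 + 7/4x_3 - 7/4.
  leading term x_1: subtract (-7/160)·f_1 from -7/16x_1 + 5/4x_2 + 7/4x_3 - 7/4 → 5/4x_2 + 7/4x_3 - 7/4
  leading term x_2: no divisor's leading term divides it; move 5/4x_2 to the remainder.
  leading term x_3: no divisor's leading term divides it; move 7/4x_3 to the remainder.
  leading term 1: no divisor's leading term divides it; move -7/4 to the remainder.
  remainder 5/4x_2 + 7/4x_3 - 7/4 ≠ 0; add g_4 = 5/4x_2 + 7/4x_3 - 7/4 to the basis.

S(f_1,f_3): lcm = x_1x_2. S = 12x_3^2 - 12.
  leading term x_3^2: no divisor's leading term divides it; move 12x_3^2 to the remainder.
  leading term 1: no divisor's leading term divides it; move -12 to the remainder.
  remainder 12x_3^2 - 12 ≠ 0; add g_5 = 12x_3^2 - 12 to the basis.

The other S-polynomials (S(f_2,f_3), S(f_1,g_4), S(f_2,g_4), S(f_3,g_4), S(f_1,g_5), S(f_2,g_5), S(f_3,g_5), S(g_4,g_5)) all reduce to 0 modulo the current basis, so we have a Gröbner basis.
Inter-reduce: drop elements whose leading term is divisible by another's, tail-reduce, and make monic.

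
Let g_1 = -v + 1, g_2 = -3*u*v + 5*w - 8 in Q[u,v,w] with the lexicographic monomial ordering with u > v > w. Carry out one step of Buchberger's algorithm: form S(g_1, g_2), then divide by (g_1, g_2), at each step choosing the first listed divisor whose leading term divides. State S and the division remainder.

S(g_1, g_2) = -u + 5/3*w - 8/3; remainder on division = -u + 5/3*w - 8/3.

lcm(LM(g_1), LM(g_2)) = u*v.
S = (lcm/LT(g_1))·g_1 − (lcm/LT(g_2))·g_2 = -u + 5/3*w - 8/3.
Reduce S modulo (g_1, g_2) in that order:
  leading term u: no divisor's leading term divides it; move -u to the remainder.
  leading term w: no divisor's leading term divides it; move 5/3*w to the remainder.
  leading term 1: no divisor's leading term divides it; move -8/3 to the remainder.
The remainder -u + 5/3*w - 8/3 is nonzero, so it would be added as the next basis element.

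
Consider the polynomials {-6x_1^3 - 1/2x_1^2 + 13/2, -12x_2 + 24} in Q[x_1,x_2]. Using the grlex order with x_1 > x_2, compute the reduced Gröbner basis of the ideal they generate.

The reduced Gröbner basis is the canonical form of the ideal for this ordering.

f_1 = -6x_1^3 - 1/2x_1^2 + 13/2, LT = x_1^3.
f_2 = -12x_2 + 24, LT = x_2.

The S-polynomials (S(f_1,f_2)) all reduce to 0 modulo the current basis, so we have a Gröbner basis.

G = {x_1^3 + 1/12x_1^2 - 13/12, x_2 - 2}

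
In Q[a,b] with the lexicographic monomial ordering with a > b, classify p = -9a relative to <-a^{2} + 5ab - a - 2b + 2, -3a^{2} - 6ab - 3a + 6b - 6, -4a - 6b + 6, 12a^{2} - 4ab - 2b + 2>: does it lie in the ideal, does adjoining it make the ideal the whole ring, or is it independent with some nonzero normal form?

-9a lies in I (it reduces to 0).

First compute the reduced Gröbner basis of I by Buchberger's algorithm.
f_1 = -a^{2} + 5ab - a - 2b + 2, LT = a^{2}.
f_2 = -3a^{2} - 6ab - 3a + 6b - 6, LT = a^{2}.
f_3 = -4a - 6b + 6, LT = a.
f_4 = 12a^{2} - 4ab - 2b + 2, LT = a^{2}.

S(f_1,f_2): lcm = a^{2}. S = -7ab + 4b - 4.
  reduce S modulo (f_1, f_2, f_3, f_4):
  remainder \tfrac{21}{2}b^{2} - \tfrac{13}{2}b - 4 ≠ 0; add h_5 = \tfrac{21}{2}b^{2} - \tfrac{13}{2}b - 4 to the basis.

S(f_1,f_3): lcm = a^{2}. S = -\tfrac{13}{2}ab + \tfrac{5}{2}a + 2b - 2.
  reduce S modulo (f_1, f_2, f_3, f_4, h_5):
  remainder -\tfrac{153}{28}b + \tfrac{153}{28} ≠ 0; add h_6 = -\tfrac{153}{28}b + \tfrac{153}{28} to the basis.

The other S-polynomials (S(f_1,f_4), S(f_2,f_3), S(f_2,f_4), S(f_3,f_4), S(f_1,h_5), S(f_2,h_5), S(f_3,h_5), S(f_4,h_5), S(f_1,h_6), S(f_2,h_6), S(f_3,h_6), S(f_4,h_6), S(h_5,h_6)) all reduce to 0 modulo the current basis, so we have a Gröbner basis.
Inter-reduce: drop elements whose leading term is divisible by another's, tail-reduce, and make monic.
Reduced Gröbner basis: {a, b - 1}.
Label its elements g_1 = a, g_2 = b - 1.

Reduce p = -9a modulo G:
  leading term a: subtract (-9)·g_1 from -9a → 0
  normal form = 0.
Since the normal form is 0, p ∈ I.

The remainder on division by a Gröbner basis is unique — it is the normal form.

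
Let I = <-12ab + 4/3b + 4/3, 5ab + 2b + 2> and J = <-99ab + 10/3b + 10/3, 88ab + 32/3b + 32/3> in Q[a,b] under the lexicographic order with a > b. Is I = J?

Equality of ideals is decidable: compute both reduced Gröbner bases (unique for the ordering) and check whether they agree.
Buchberger on the first generating set:
f_1 = -12ab + 4/3b + 4/3, LT = ab.
f_2 = 5ab + 2b + 2, LT = ab.

S(f_1,f_2): lcm = ab. S = -23/45b - 23/45.
  leading term b: no divisor's leading term divides it; move -23/45b to the remainder.
  leading term 1: no divisor's leading term divides it; move -23/45 to the remainder.
  remainder -23/45b - 23/45 ≠ 0; add g_3 = -23/45b - 23/45 to the basis.

S(f_1,g_3): lcm = ab. S = -a - 1/9b - 1/9.
  leading term a: no divisor's leading term divides it; move -a to the remainder.
  leading term b: subtract (5/23)·g_3 from -1/9b - 1/9 → 0
  remainder -a ≠ 0; add g_4 = -a to the basis.

The other S-polynomials (S(f_2,g_3), S(f_1,g_4), S(f_2,g_4), S(g_3,g_4)) all reduce to 0 modulo the current basis, so we have a Gröbner basis.
Inter-reduce: drop elements whose leading term is divisible by another's, tail-reduce, and make monic.
Reduced Gröbner basis: {a, b + 1}.

Buchberger on the second generating set:
h_1 = -99ab + 10/3b + 10/3, LT = ab.
h_2 = 88ab + 32/3b + 32/3, LT = ab.

S(h_1,h_2): lcm = ab. S = -46/297b - 46/297.
  leading term b: no divisor's leading term divides it; move -46/297b to the remainder.
  leading term 1: no divisor's leading term divides it; move -46/297 to the remainder.
  remainder -46/297b - 46/297 ≠ 0; add k_3 = -46/297b - 46/297 to the basis.

S(h_1,k_3): lcm = ab. S = -a - 10/297b - 10/297.
  leading term a: no divisor's leading term divides it; move -a to the remainder.
  leading term b: subtract (5/23)·k_3 from -10/297b - 10/297 → 0
  remainder -a ≠ 0; add k_4 = -a to the basis.

The other S-polynomials (S(h_2,k_3), S(h_1,k_4), S(h_2,k_4), S(k_3,k_4)) all reduce to 0 modulo the current basis, so we have a Gröbner basis.
Inter-reduce: drop elements whose leading term is divisible by another's, tail-reduce, and make monic.
Reduced Gröbner basis: {a, b + 1}.

These coincide, so the ideals are equal.

Yes, the ideals are equal.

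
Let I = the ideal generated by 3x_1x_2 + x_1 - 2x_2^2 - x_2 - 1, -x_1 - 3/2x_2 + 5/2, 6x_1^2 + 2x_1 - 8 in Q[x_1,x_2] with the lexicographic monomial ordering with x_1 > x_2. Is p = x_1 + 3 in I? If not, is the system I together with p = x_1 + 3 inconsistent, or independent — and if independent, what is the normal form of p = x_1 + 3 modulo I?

First compute the reduced Gröbner basis of I by Buchberger's algorithm.
f_1 = 3x_1x_2 + x_1 - 2x_2^2 - x_2 - 1, LT = x_1x_2.
f_2 = -x_1 - 3/2x_2 + 5/2, LT = x_1.
f_3 = 6x_1^2 + 2x_1 - 8, LT = x_1^2.

S(f_1,f_2): lcm = x_1x_2. S = 1/3x_1 - 13/6x_2^2 + 13/6x_2 - 1/3.
  leading term x_1: subtract (-1/3)·f_2 from 1/3x_1 - 13/6x_2^2 + 13/6x_2 - 1/3 → -13/6x_2^2 + 5/3x_2 + 1/2
  leading term x_2^2: no divisor's leading term divides it; move -13/6x_2^2 to the remainder.
  leading term x_2: no divisor's leading term divides it; move 5/3x_2 to the remainder.
  leading term 1: no divisor's leading term divides it; move 1/2 to the remainder.
  remainder -13/6x_2^2 + 5/3x_2 + 1/2 ≠ 0; add h_4 = -13/6x_2^2 + 5/3x_2 + 1/2 to the basis.

S(f_1,f_3): lcm = x_1^2x_2. S = 1/3x_1^2 - 2/3x_1x_2^2 - 2/3x_1x_2 - 1/3x_1 + 4/3x_2.
  leading term x_1^2: subtract (-1/3x_1)·f_2 from 1/3x_1^2 - 2/3x_1x_2^2 - 2/3x_1x_2 - 1/3x_1 + 4/3x_2 → -2/3x_1x_2^2 - 7/6x_1x_2 + 1/2x_1 + 4/3x_2
  leading term x_1x_2^2: subtract (-2/9x_2)·f_1 from -2/3x_1x_2^2 - 7/6x_1x_2 + 1/2x_1 + 4/3x_2 → -17/18x_1x_2 + 1/2x_1 - 4/9x_2^3 - 2/9x_2^2 + 10/9x_2
  leading term x_1x_2: subtract (-17/54)·f_1 from -17/18x_1x_2 + 1/2x_1 - 4/9x_2^3 - 2/9x_2^2 + 10/9x_2 → 22/27x_1 - 4/9x_2^3 - 23/27x_2^2 + 43/54x_2 - 17/54
  leading term x_1: subtract (-22/27)·f_2 from 22/27x_1 - 4/9x_2^3 - 23/27x_2^2 + 43/54x_2 - 17/54 → -4/9x_2^3 - 23/27x_2^2 - 23/54x_2 + 31/18
  leading term x_2^3: subtract (8/39x_2)·h_4 from -4/9x_2^3 - 23/27x_2^2 - 23/54x_2 + 31/18 → -419/351x_2^2 - 371/702x_2 + 31/18
  leading term x_2^2: subtract (838/1521)·h_4 from -419/351x_2^2 - 371/702x_2 + 31/18 → -489/338x_2 + 489/338
  leading term x_2: no divisor's leading term divides it; move -489/338x_2 to the remainder.
  leading term 1: no divisor's leading term divides it; move 489/338 to the remainder.
  remainder -489/338x_2 + 489/338 ≠ 0; add h_5 = -489/338x_2 + 489/338 to the basis.

The other S-polynomials (S(f_2,f_3), S(f_1,h_4), S(f_2,h_4), S(f_3,h_4), S(f_1,h_5), S(f_2,h_5), S(f_3,h_5), S(h_4,h_5)) all reduce to 0 modulo the current basis, so we have a Gröbner basis.
Inter-reduce: drop elements whose leading term is divisible by another's, tail-reduce, and make monic.
Reduced Gröbner basis: {x_1 - 1, x_2 - 1}.
Label its elements g_1 = x_1 - 1, g_2 = x_2 - 1.

Reduce p = x_1 + 3 modulo G:
  leading term x_1: subtract (1)·g_1 from x_1 + 3 → 4
  leading term 1: no divisor's leading term divides it; move 4 to the remainder.
  normal form = 4.
The normal form is nonzero, so p ∉ I. Since p minus its normal form lies in I, I + (p) = I + (r) where r = 4; decide whether this ideal is the whole ring.
Here r = 4 is a nonzero constant, hence a unit: 1 ∈ I + (p), the Gröbner basis of I + (p) is {1}, and the enlarged system has no common solution — adjoining p is inconsistent.

Ideal membership is decidable via reduction modulo a Gröbner basis.

Adjoining x_1 + 3 makes the ideal the whole ring: the system is inconsistent.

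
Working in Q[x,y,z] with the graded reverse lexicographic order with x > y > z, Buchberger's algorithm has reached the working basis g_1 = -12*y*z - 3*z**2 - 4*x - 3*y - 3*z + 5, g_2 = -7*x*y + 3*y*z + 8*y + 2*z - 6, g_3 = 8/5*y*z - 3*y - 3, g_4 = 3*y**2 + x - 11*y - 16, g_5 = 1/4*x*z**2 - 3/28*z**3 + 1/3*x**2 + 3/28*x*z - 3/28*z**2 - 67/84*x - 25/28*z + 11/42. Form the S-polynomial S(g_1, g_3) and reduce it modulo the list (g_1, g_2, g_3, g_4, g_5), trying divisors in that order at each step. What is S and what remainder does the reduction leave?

lcm(LM(g_1), LM(g_3)) = y*z.
S = (lcm/LT(g_1))·g_1 − (lcm/LT(g_3))·g_3 = 1/4*z**2 + 1/3*x + 17/8*y + 1/4*z + 35/24.
Reduce S modulo (g_1, g_2, g_3, g_4, g_5) in that order:
  leading term z**2: no divisor's leading term divides it; move 1/4*z**2 to the remainder.
  leading term x: no divisor's leading term divides it; move 1/3*x to the remainder.
  leading term y: no divisor's leading term divides it; move 17/8*y to the remainder.
  leading term z: no divisor's leading term divides it; move 1/4*z to the remainder.
  leading term 1: no divisor's leading term divides it; move 35/24 to the remainder.
The remainder 1/4*z**2 + 1/3*x + 17/8*y + 1/4*z + 35/24 is nonzero, so it would be added as the next basis element.

S(g_1, g_3) = 1/4*z**2 + 1/3*x + 17/8*y + 1/4*z + 35/24; remainder on division = 1/4*z**2 + 1/3*x + 17/8*y + 1/4*z + 35/24.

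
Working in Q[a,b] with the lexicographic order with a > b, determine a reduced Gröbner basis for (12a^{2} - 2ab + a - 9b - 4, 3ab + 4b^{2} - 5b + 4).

G = {a - \tfrac{3}{2}b^{3} + \tfrac{67}{16}b^{2} - \tfrac{55}{16}b + \tfrac{7}{4}, b^{4} - \tfrac{67}{24}b^{3} + \tfrac{229}{72}b^{2} - \tfrac{41}{18}b + \tfrac{8}{9}}

Buchberger's algorithm terminates because the ascending chain of leading-term ideals stabilizes.

f_1 = 12a^{2} - 2ab + a - 9b - 4, LT = a^{2}.
f_2 = 3ab + 4b^{2} - 5b + 4, LT = ab.

S(f_1,f_2): lcm = a^{2}b. S = -\tfrac{3}{2}ab^{2} + \tfrac{7}{4}ab - \tfrac{4}{3}a - \tfrac{3}{4}b^{2} - \tfrac{1}{3}b.
  leading term ab^{2}: subtract (-\tfrac{1}{2}b)·f_2 from -\tfrac{3}{2}ab^{2} + \tfrac{7}{4}ab - \tfrac{4}{3}a - \tfrac{3}{4}b^{2} - \tfrac{1}{3}b → \tfrac{7}{4}ab - \tfrac{4}{3}a + 2b^{3} - \tfrac{13}{4}b^{2} + \tfrac{5}{3}b
  leading term ab: subtract (\tfrac{7}{12})·f_2 from \tfrac{7}{4}ab - \tfrac{4}{3}a + 2b^{3} - \tfrac{13}{4}b^{2} + \tfrac{5}{3}b → -\tfrac{4}{3}a + 2b^{3} - \tfrac{67}{12}b^{2} + \tfrac{55}{12}b - \tfrac{7}{3}
  leading term a: no divisor's leading term divides it; move -\tfrac{4}{3}a to the remainder.
  leading term b^{3}: no divisor's leading term divides it; move 2b^{3} to the remainder.
  leading term b^{2}: no divisor's leading term divides it; move -\tfrac{67}{12}b^{2} to the remainder.
  leading term b: no divisor's leading term divides it; move \tfrac{55}{12}b to the remainder.
  leading term 1: no divisor's leading term divides it; move -\tfrac{7}{3} to the remainder.
  remainder -\tfrac{4}{3}a + 2b^{3} - \tfrac{67}{12}b^{2} + \tfrac{55}{12}b - \tfrac{7}{3} ≠ 0; add g_3 = -\tfrac{4}{3}a + 2b^{3} - \tfrac{67}{12}b^{2} + \tfrac{55}{12}b - \tfrac{7}{3} to the basis.

S(f_1,g_3): lcm = a^{2}. S = \tfrac{3}{2}ab^{3} - \tfrac{67}{16}ab^{2} + \tfrac{157}{48}ab - \tfrac{5}{3}a - \tfrac{3}{4}b - \tfrac{1}{3}.
  leading term ab^{3}: subtract (\tfrac{1}{2}b^{2})·f_2 from \tfrac{3}{2}ab^{3} - \tfrac{67}{16}ab^{2} + \tfrac{157}{48}ab - \tfrac{5}{3}a - \tfrac{3}{4}b - \tfrac{1}{3} → -\tfrac{67}{16}ab^{2} + \tfrac{157}{48}ab - \tfrac{5}{3}a - 2b^{4} + \tfrac{5}{2}b^{3} - 2b^{2} - \tfrac{3}{4}b - \tfrac{1}{3}
  leading term ab^{2}: subtract (-\tfrac{67}{48}b)·f_2 from -\tfrac{67}{16}ab^{2} + \tfrac{157}{48}ab - \tfrac{5}{3}a - 2b^{4} + \tfrac{5}{2}b^{3} - 2b^{2} - \tfrac{3}{4}b - \tfrac{1}{3} → \tfrac{157}{48}ab - \tfrac{5}{3}a - 2b^{4} + \tfrac{97}{12}b^{3} - \tfrac{431}{48}b^{2} + \tfrac{29}{6}b - \tfrac{1}{3}
  leading term ab: subtract (\tfrac{157}{144})·f_2 from \tfrac{157}{48}ab - \tfrac{5}{3}a - 2b^{4} + \tfrac{97}{12}b^{3} - \tfrac{431}{48}b^{2} + \tfrac{29}{6}b - \tfrac{1}{3} → -\tfrac{5}{3}a - 2b^{4} + \tfrac{97}{12}b^{3} - \tfrac{1921}{144}b^{2} + \tfrac{1481}{144}b - \tfrac{169}{36}
  leading term a: subtract (\tfrac{5}{4})·g_3 from -\tfrac{5}{3}a - 2b^{4} + \tfrac{97}{12}b^{3} - \tfrac{1921}{144}b^{2} + \tfrac{1481}{144}b - \tfrac{169}{36} → -2b^{4} + \tfrac{67}{12}b^{3} - \tfrac{229}{36}b^{2} + \tfrac{41}{9}b - \tfrac{16}{9}
  leading term b^{4}: no divisor's leading term divides it; move -2b^{4} to the remainder.
  leading term b^{3}: no divisor's leading term divides it; move \tfrac{67}{12}b^{3} to the remainder.
  leading term b^{2}: no divisor's leading term divides it; move -\tfrac{229}{36}b^{2} to the remainder.
  leading term b: no divisor's leading term divides it; move \tfrac{41}{9}b to the remainder.
  leading term 1: no divisor's leading term divides it; move -\tfrac{16}{9} to the remainder.
  remainder -2b^{4} + \tfrac{67}{12}b^{3} - \tfrac{229}{36}b^{2} + \tfrac{41}{9}b - \tfrac{16}{9} ≠ 0; add g_4 = -2b^{4} + \tfrac{67}{12}b^{3} - \tfrac{229}{36}b^{2} + \tfrac{41}{9}b - \tfrac{16}{9} to the basis.

S(f_2,g_3): lcm = ab. S = \tfrac{3}{2}b^{4} - \tfrac{67}{16}b^{3} + \tfrac{229}{48}b^{2} - \tfrac{41}{12}b + \tfrac{4}{3}.
  leading term b^{4}: subtract (-\tfrac{3}{4})·g_4 from \tfrac{3}{2}b^{4} - \tfrac{67}{16}b^{3} + \tfrac{229}{48}b^{2} - \tfrac{41}{12}b + \tfrac{4}{3} → 0
  remainder 0.

S(f_1,g_4): leading monomials are coprime, so the S-polynomial reduces to 0 (Buchberger's first criterion).
S(f_2,g_4): lcm = ab^{4}. S = \tfrac{67}{24}ab^{3} - \tfrac{229}{72}ab^{2} + \tfrac{41}{18}ab - \tfrac{8}{9}a + \tfrac{4}{3}b^{5} - \tfrac{5}{3}b^{4} + \tfrac{4}{3}b^{3}.
  leading term ab^{3}: subtract (\tfrac{67}{72}b^{2})·f_2 from \tfrac{67}{24}ab^{3} - \tfrac{229}{72}ab^{2} + \tfrac{41}{18}ab - \tfrac{8}{9}a + \tfrac{4}{3}b^{5} - \tfrac{5}{3}b^{4} + \tfrac{4}{3}b^{3} → -\tfrac{229}{72}ab^{2} + \tfrac{41}{18}ab - \tfrac{8}{9}a + \tfrac{4}{3}b^{5} - \tfrac{97}{18}b^{4} + \tfrac{431}{72}b^{3} - \tfrac{67}{18}b^{2}
  leading term ab^{2}: subtract (-\tfrac{229}{216}b)·f_2 from -\tfrac{229}{72}ab^{2} + \tfrac{41}{18}ab - \tfrac{8}{9}a + \tfrac{4}{3}b^{5} - \tfrac{97}{18}b^{4} + \tfrac{431}{72}b^{3} - \tfrac{67}{18}b^{2} → \tfrac{41}{18}ab - \tfrac{8}{9}a + \tfrac{4}{3}b^{5} - \tfrac{97}{18}b^{4} + \tfrac{2209}{216}b^{3} - \tfrac{1949}{216}b^{2} + \tfrac{229}{54}b
  leading term ab: subtract (\tfrac{41}{54})·f_2 from \tfrac{41}{18}ab - \tfrac{8}{9}a + \tfrac{4}{3}b^{5} - \tfrac{97}{18}b^{4} + \tfrac{2209}{216}b^{3} - \tfrac{1949}{216}b^{2} + \tfrac{229}{54}b → -\tfrac{8}{9}a + \tfrac{4}{3}b^{5} - \tfrac{97}{18}b^{4} + \tfrac{2209}{216}b^{3} - \tfrac{2605}{216}b^{2} + \tfrac{217}{27}b - \tfrac{82}{27}
  leading term a: subtract (\tfrac{2}{3})·g_3 from -\tfrac{8}{9}a + \tfrac{4}{3}b^{5} - \tfrac{97}{18}b^{4} + \tfrac{2209}{216}b^{3} - \tfrac{2605}{216}b^{2} + \tfrac{217}{27}b - \tfrac{82}{27} → \tfrac{4}{3}b^{5} - \tfrac{97}{18}b^{4} + \tfrac{1921}{216}b^{3} - \tfrac{1801}{216}b^{2} + \tfrac{269}{54}b - \tfrac{40}{27}
  leading term b^{5}: subtract (-\tfrac{2}{3}b)·g_4 from \tfrac{4}{3}b^{5} - \tfrac{97}{18}b^{4} + \tfrac{1921}{216}b^{3} - \tfrac{1801}{216}b^{2} + \tfrac{269}{54}b - \tfrac{40}{27} → -\tfrac{5}{3}b^{4} + \tfrac{335}{72}b^{3} - \tfrac{1145}{216}b^{2} + \tfrac{205}{54}b - \tfrac{40}{27}
  leading term b^{4}: subtract (\tfrac{5}{6})·g_4 from -\tfrac{5}{3}b^{4} + \tfrac{335}{72}b^{3} - \tfrac{1145}{216}b^{2} + \tfrac{205}{54}b - \tfrac{40}{27} → 0
  remainder 0.

S(g_3,g_4): leading monomials are coprime, so the S-polynomial reduces to 0 (Buchberger's first criterion).
Every S-polynomial of the final basis reduces to 0, so we have a Gröbner basis.
Inter-reduce: drop elements whose leading term is divisible by another's, tail-reduce, and make monic.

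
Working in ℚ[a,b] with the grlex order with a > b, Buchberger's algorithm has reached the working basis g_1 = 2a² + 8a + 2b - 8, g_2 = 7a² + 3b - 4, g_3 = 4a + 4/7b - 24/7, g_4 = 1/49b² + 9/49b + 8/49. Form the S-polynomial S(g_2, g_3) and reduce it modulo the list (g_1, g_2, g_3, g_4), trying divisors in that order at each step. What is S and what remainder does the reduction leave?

S(g_2, g_3) = -1/7ab + 6/7a + 3/7b - 4/7; remainder on division = 0.

lcm(LM(g_2), LM(g_3)) = a².
S = (lcm/LT(g_2))·g_2 − (lcm/LT(g_3))·g_3 = -1/7ab + 6/7a + 3/7b - 4/7.
Reduce S modulo (g_1, g_2, g_3, g_4) in that order:
  leading term ab: subtract (-1/28b)·g_3 from -1/7ab + 6/7a + 3/7b - 4/7 → 1/49b² + 6/7a + 15/49b - 4/7
  leading term b²: subtract (1)·g_4 from 1/49b² + 6/7a + 15/49b - 4/7 → 6/7a + 6/49b - 36/49
  leading term a: subtract (3/14)·g_3 from 6/7a + 6/49b - 36/49 → 0
The remainder is 0, so this S-polynomial contributes no new basis element.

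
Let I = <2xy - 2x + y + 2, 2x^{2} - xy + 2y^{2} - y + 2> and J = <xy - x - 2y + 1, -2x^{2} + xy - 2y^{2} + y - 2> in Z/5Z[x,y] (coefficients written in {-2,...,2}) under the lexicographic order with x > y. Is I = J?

Yes, the ideals are equal.

For a fixed monomial order, each ideal has a unique reduced Gröbner basis; comparing bases decides equality.
Buchberger on the first generating set:
f_1 = 2xy - 2x + y + 2, LT = xy.
f_2 = 2x^{2} - xy + 2y^{2} - y + 2, LT = x^{2}.

S(f_1,f_2): lcm = x^{2}y. S = -x^{2} - 2xy^{2} - 2xy + x - y^{3} - 2y^{2} - y.
  leading term x^{2}: subtract (2)·f_2 from -x^{2} - 2xy^{2} - 2xy + x - y^{3} - 2y^{2} - y → -2xy^{2} + x - y^{3} - y^{2} + y + 1
  leading term xy^{2}: subtract (-y)·f_1 from -2xy^{2} + x - y^{3} - y^{2} + y + 1 → -2xy + x - y^{3} - 2y + 1
  leading term xy: subtract (-1)·f_1 from -2xy + x - y^{3} - 2y + 1 → -x - y^{3} - y - 2
  leading term x: no divisor's leading term divides it; move -x to the remainder.
  leading term y^{3}: no divisor's leading term divides it; move -y^{3} to the remainder.
  leading term y: no divisor's leading term divides it; move -y to the remainder.
  leading term 1: no divisor's leading term divides it; move -2 to the remainder.
  remainder -x - y^{3} - y - 2 ≠ 0; add g_3 = -x - y^{3} - y - 2 to the basis.

S(f_1,g_3): lcm = xy. S = -x - y^{4} - y^{2} + y + 1.
  leading term x: subtract (1)·g_3 from -x - y^{4} - y^{2} + y + 1 → -y^{4} + y^{3} - y^{2} + 2y - 2
  leading term y^{4}: no divisor's leading term divides it; move -y^{4} to the remainder.
  leading term y^{3}: no divisor's leading term divides it; move y^{3} to the remainder.
  leading term y^{2}: no divisor's leading term divides it; move -y^{2} to the remainder.
  leading term y: no divisor's leading term divides it; move 2y to the remainder.
  leading term 1: no divisor's leading term divides it; move -2 to the remainder.
  remainder -y^{4} + y^{3} - y^{2} + 2y - 2 ≠ 0; add g_4 = -y^{4} + y^{3} - y^{2} + 2y - 2 to the basis.

The other S-polynomials (S(f_2,g_3), S(f_1,g_4), S(f_2,g_4), S(g_3,g_4)) all reduce to 0 modulo the current basis, so we have a Gröbner basis.
Inter-reduce: drop elements whose leading term is divisible by another's, tail-reduce, and make monic.
Reduced Gröbner basis: {x + y^{3} + y + 2, y^{4} - y^{3} + y^{2} - 2y + 2}.

Buchberger on the second generating set:
h_1 = xy - x - 2y + 1, LT = xy.
h_2 = -2x^{2} + xy - 2y^{2} + y - 2, LT = x^{2}.

S(h_1,h_2): lcm = x^{2}y. S = -x^{2} - 2xy^{2} - 2xy + x - y^{3} - 2y^{2} - y.
  leading term x^{2}: subtract (-2)·h_2 from -x^{2} - 2xy^{2} - 2xy + x - y^{3} - 2y^{2} - y → -2xy^{2} + x - y^{3} - y^{2} + y + 1
  leading term xy^{2}: subtract (-2y)·h_1 from -2xy^{2} + x - y^{3} - y^{2} + y + 1 → -2xy + x - y^{3} - 2y + 1
  leading term xy: subtract (-2)·h_1 from -2xy + x - y^{3} - 2y + 1 → -x - y^{3} - y - 2
  leading term x: no divisor's leading term divides it; move -x to the remainder.
  leading term y^{3}: no divisor's leading term divides it; move -y^{3} to the remainder.
  leading term y: no divisor's leading term divides it; move -y to the remainder.
  leading term 1: no divisor's leading term divides it; move -2 to the remainder.
  remainder -x - y^{3} - y - 2 ≠ 0; add k_3 = -x - y^{3} - y - 2 to the basis.

S(h_1,k_3): lcm = xy. S = -x - y^{4} - y^{2} + y + 1.
  leading term x: subtract (1)·k_3 from -x - y^{4} - y^{2} + y + 1 → -y^{4} + y^{3} - y^{2} + 2y - 2
  leading term y^{4}: no divisor's leading term divides it; move -y^{4} to the remainder.
  leading term y^{3}: no divisor's leading term divides it; move y^{3} to the remainder.
  leading term y^{2}: no divisor's leading term divides it; move -y^{2} to the remainder.
  leading term y: no divisor's leading term divides it; move 2y to the remainder.
  leading term 1: no divisor's leading term divides it; move -2 to the remainder.
  remainder -y^{4} + y^{3} - y^{2} + 2y - 2 ≠ 0; add k_4 = -y^{4} + y^{3} - y^{2} + 2y - 2 to the basis.

The other S-polynomials (S(h_2,k_3), S(h_1,k_4), S(h_2,k_4), S(k_3,k_4)) all reduce to 0 modulo the current basis, so we have a Gröbner basis.
Inter-reduce: drop elements whose leading term is divisible by another's, tail-reduce, and make monic.
Reduced Gröbner basis: {x + y^{3} + y + 2, y^{4} - y^{3} + y^{2} - 2y + 2}.

These coincide, so the ideals are equal.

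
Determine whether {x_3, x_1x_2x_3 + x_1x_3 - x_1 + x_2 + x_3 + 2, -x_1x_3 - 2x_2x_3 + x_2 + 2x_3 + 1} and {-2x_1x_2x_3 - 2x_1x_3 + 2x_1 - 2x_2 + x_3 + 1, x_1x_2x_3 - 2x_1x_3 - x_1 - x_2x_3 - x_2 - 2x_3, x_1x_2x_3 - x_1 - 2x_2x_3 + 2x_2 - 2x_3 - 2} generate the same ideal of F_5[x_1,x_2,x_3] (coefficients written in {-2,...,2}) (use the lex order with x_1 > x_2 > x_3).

Equality of ideals is decidable: compute both reduced Gröbner bases (unique for the ordering) and check whether they agree.
Buchberger on the first generating set:
f_1 = x_3, LT = x_3.
f_2 = x_1x_2x_3 + x_1x_3 - x_1 + x_2 + x_3 + 2, LT = x_1x_2x_3.
f_3 = -x_1x_3 - 2x_2x_3 + x_2 + 2x_3 + 1, LT = x_1x_3.

S(f_1,f_2): lcm = x_1x_2x_3. S = -x_1x_3 + x_1 - x_2 - x_3 - 2.
  leading term x_1x_3: subtract (-x_1)·f_1 from -x_1x_3 + x_1 - x_2 - x_3 - 2 → x_1 - x_2 - x_3 - 2
  leading term x_1: no divisor's leading term divides it; move x_1 to the remainder.
  leading term x_2: no divisor's leading term divides it; move -x_2 to the remainder.
  leading term x_3: subtract (-1)·f_1 from -x_3 - 2 → -2
  leading term 1: no divisor's leading term divides it; move -2 to the remainder.
  remainder x_1 - x_2 - 2 ≠ 0; add g_4 = x_1 - x_2 - 2 to the basis.

S(f_1,f_3): lcm = x_1x_3. S = -2x_2x_3 + x_2 + 2x_3 + 1.
  leading term x_2x_3: subtract (-2x_2)·f_1 from -2x_2x_3 + x_2 + 2x_3 + 1 → x_2 + 2x_3 + 1
  leading term x_2: no divisor's leading term divides it; move x_2 to the remainder.
  leading term x_3: subtract (2)·f_1 from 2x_3 + 1 → 1
  leading term 1: no divisor's leading term divides it; move 1 to the remainder.
  remainder x_2 + 1 ≠ 0; add g_5 = x_2 + 1 to the basis.

The other S-polynomials (S(f_2,f_3), S(f_1,g_4), S(f_2,g_4), S(f_3,g_4), S(f_1,g_5), S(f_2,g_5), S(f_3,g_5), S(g_4,g_5)) all reduce to 0 modulo the current basis, so we have a Gröbner basis.
Inter-reduce: drop elements whose leading term is divisible by another's, tail-reduce, and make monic.
Reduced Gröbner basis: {x_1 - 1, x_2 + 1, x_3}.

Buchberger on the second generating set:
h_1 = -2x_1x_2x_3 - 2x_1x_3 + 2x_1 - 2x_2 + x_3 + 1, LT = x_1x_2x_3.
h_2 = x_1x_2x_3 - 2x_1x_3 - x_1 - x_2x_3 - x_2 - 2x_3, LT = x_1x_2x_3.
h_3 = x_1x_2x_3 - x_1 - 2x_2x_3 + 2x_2 - 2x_3 - 2, LT = x_1x_2x_3.

S(h_1,h_2): lcm = x_1x_2x_3. S = -2x_1x_3 + x_2x_3 + 2x_2 - x_3 + 2.
  leading term x_1x_3: no divisor's leading term divides it; move -2x_1x_3 to the remainder.
  leading term x_2x_3: no divisor's leading term divides it; move x_2x_3 to the remainder.
  leading term x_2: no divisor's leading term divides it; move 2x_2 to the remainder.
  leading term x_3: no divisor's leading term divides it; move -x_3 to the remainder.
  leading term 1: no divisor's leading term divides it; move 2 to the remainder.
  remainder -2x_1x_3 + x_2x_3 + 2x_2 - x_3 + 2 ≠ 0; add k_4 = -2x_1x_3 + x_2x_3 + 2x_2 - x_3 + 2 to the basis.

S(h_1,h_3): lcm = x_1x_2x_3. S = x_1x_3 + 2x_2x_3 - x_2 - x_3 - 1.
  leading term x_1x_3: subtract (2)·k_4 from x_1x_3 + 2x_2x_3 - x_2 - x_3 - 1 → x_3
  leading term x_3: no divisor's leading term divides it; move x_3 to the remainder.
  remainder x_3 ≠ 0; add k_5 = x_3 to the basis.

S(h_1,k_4): lcm = x_1x_2x_3. S = x_1x_3 - x_1 - 2x_2^2x_3 + x_2^2 + 2x_2x_3 + 2x_2 + 2x_3 + 2.
  leading term x_1x_3: subtract (2)·k_4 from x_1x_3 - x_1 - 2x_2^2x_3 + x_2^2 + 2x_2x_3 + 2x_2 + 2x_3 + 2 → -x_1 - 2x_2^2x_3 + x_2^2 - 2x_2 - x_3 - 2
  leading term x_1: no divisor's leading term divides it; move -x_1 to the remainder.
  leading term x_2^2x_3: subtract (-2x_2^2)·k_5 from -2x_2^2x_3 + x_2^2 - 2x_2 - x_3 - 2 → x_2^2 - 2x_2 - x_3 - 2
  leading term x_2^2: no divisor's leading term divides it; move x_2^2 to the remainder.
  leading term x_2: no divisor's leading term divides it; move -2x_2 to the remainder.
  leading term x_3: subtract (-1)·k_5 from -x_3 - 2 → -2
  leading term 1: no divisor's leading term divides it; move -2 to the remainder.
  remainder -x_1 + x_2^2 - 2x_2 - 2 ≠ 0; add k_6 = -x_1 + x_2^2 - 2x_2 - 2 to the basis.

S(h_1,k_5): lcm = x_1x_2x_3. S = x_1x_3 - x_1 + x_2 + 2x_3 + 2.
  leading term x_1x_3: subtract (2)·k_4 from x_1x_3 - x_1 + x_2 + 2x_3 + 2 → -x_1 - 2x_2x_3 + 2x_2 - x_3 - 2
  leading term x_1: subtract (1)·k_6 from -x_1 - 2x_2x_3 + 2x_2 - x_3 - 2 → -x_2^2 - 2x_2x_3 - x_2 - x_3
  leading term x_2^2: no divisor's leading term divides it; move -x_2^2 to the remainder.
  leading term x_2x_3: subtract (-2x_2)·k_5 from -2x_2x_3 - x_2 - x_3 → -x_2 - x_3
  leading term x_2: no divisor's leading term divides it; move -x_2 to the remainder.
  leading term x_3: subtract (-1)·k_5 from -x_3 → 0
  remainder -x_2^2 - x_2 ≠ 0; add k_7 = -x_2^2 - x_2 to the basis.

S(k_4,k_5): lcm = x_1x_3. S = 2x_2x_3 - x_2 - 2x_3 - 1.
  leading term x_2x_3: subtract (2x_2)·k_5 from 2x_2x_3 - x_2 - 2x_3 - 1 → -x_2 - 2x_3 - 1
  leading term x_2: no divisor's leading term divides it; move -x_2 to the remainder.
  leading term x_3: subtract (-2)·k_5 from -2x_3 - 1 → -1
  leading term 1: no divisor's leading term divides it; move -1 to the remainder.
  remainder -x_2 - 1 ≠ 0; add k_8 = -x_2 - 1 to the basis.

The other S-polynomials (S(h_2,h_3), S(h_2,k_4), S(h_3,k_4), S(h_2,k_5), S(h_3,k_5), S(h_1,k_6), S(h_2,k_6), S(h_3,k_6), S(k_4,k_6), S(k_5,k_6), S(h_1,k_7), S(h_2,k_7), S(h_3,k_7), S(k_4,k_7), S(k_5,k_7), S(k_6,k_7), S(h_1,k_8), S(h_2,k_8), S(h_3,k_8), S(k_4,k_8), S(k_5,k_8), S(k_6,k_8), S(k_7,k_8)) all reduce to 0 modulo the current basis, so we have a Gröbner basis.
Inter-reduce: drop elements whose leading term is divisible by another's, tail-reduce, and make monic.
Reduced Gröbner basis: {x_1 - 1, x_2 + 1, x_3}.

These coincide, so the ideals are equal.

Yes, the ideals are equal.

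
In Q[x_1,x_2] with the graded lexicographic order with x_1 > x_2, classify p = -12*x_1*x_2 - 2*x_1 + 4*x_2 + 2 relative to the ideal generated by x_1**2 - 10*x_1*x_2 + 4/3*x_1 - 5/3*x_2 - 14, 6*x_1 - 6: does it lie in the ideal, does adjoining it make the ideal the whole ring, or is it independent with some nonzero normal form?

First compute the reduced Gröbner basis of I by Buchberger's algorithm.
f_1 = x_1**2 - 10*x_1*x_2 + 4/3*x_1 - 5/3*x_2 - 14, LT = x_1**2.
f_2 = 6*x_1 - 6, LT = x_1.

S(f_1,f_2): lcm = x_1**2. S = -10*x_1*x_2 + 7/3*x_1 - 5/3*x_2 - 14.
  leading term x_1*x_2: subtract (-5/3*x_2)·f_2 from -10*x_1*x_2 + 7/3*x_1 - 5/3*x_2 - 14 → 7/3*x_1 - 35/3*x_2 - 14
  leading term x_1: subtract (7/18)·f_2 from 7/3*x_1 - 35/3*x_2 - 14 → -35/3*x_2 - 35/3
  leading term x_2: no divisor's leading term divides it; move -35/3*x_2 to the remainder.
  leading term 1: no divisor's leading term divides it; move -35/3 to the remainder.
  remainder -35/3*x_2 - 35/3 ≠ 0; add h_3 = -35/3*x_2 - 35/3 to the basis.

S(f_1,h_3): leading monomials are coprime, so the S-polynomial reduces to 0 (Buchberger's first criterion).
S(f_2,h_3): leading monomials are coprime, so the S-polynomial reduces to 0 (Buchberger's first criterion).
Every S-polynomial of the final basis reduces to 0, so we have a Gröbner basis.
Inter-reduce: drop elements whose leading term is divisible by another's, tail-reduce, and make monic.
Reduced Gröbner basis: {x_1 - 1, x_2 + 1}.
Label its elements g_1 = x_1 - 1, g_2 = x_2 + 1.

Reduce p = -12*x_1*x_2 - 2*x_1 + 4*x_2 + 2 modulo G:
  leading term x_1*x_2: subtract (-12*x_2)·g_1 from -12*x_1*x_2 - 2*x_1 + 4*x_2 + 2 → -2*x_1 - 8*x_2 + 2
  leading term x_1: subtract (-2)·g_1 from -2*x_1 - 8*x_2 + 2 → -8*x_2
  leading term x_2: subtract (-8)·g_2 from -8*x_2 → 8
  leading term 1: no divisor's leading term divides it; move 8 to the remainder.
  normal form = 8.
The normal form is nonzero, so p ∉ I. Since p minus its normal form lies in I, I + (p) = I + (r) where r = 8; decide whether this ideal is the whole ring.
Here r = 8 is a nonzero constant, hence a unit: 1 ∈ I + (p), the Gröbner basis of I + (p) is {1}, and the enlarged system has no common solution — adjoining p is inconsistent.

Adjoining -12*x_1*x_2 - 2*x_1 + 4*x_2 + 2 makes the ideal the whole ring: the system is inconsistent.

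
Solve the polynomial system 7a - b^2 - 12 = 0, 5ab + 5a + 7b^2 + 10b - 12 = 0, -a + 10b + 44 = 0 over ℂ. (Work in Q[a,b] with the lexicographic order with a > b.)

Compute a lex Gröbner basis by Buchberger's algorithm.
f_1 = 7a - b^2 - 12, LT = a.
f_2 = 5ab + 5a + 7b^2 + 10b - 12, LT = ab.
f_3 = -a + 10b + 44, LT = a.

S(f_1,f_2): lcm = ab. S = -a - 1/7b^3 - 7/5b^2 - 26/7b + 12/5.
  reduce S modulo (f_1, f_2, f_3):
  remainder -1/7b^3 - 54/35b^2 - 26/7b + 24/35 ≠ 0; add h_4 = -1/7b^3 - 54/35b^2 - 26/7b + 24/35 to the basis.

S(f_1,f_3): lcm = a. S = -1/7b^2 + 10b + 296/7.
  reduce S modulo (f_1, f_2, f_3, h_4):
  remainder -1/7b^2 + 10b + 296/7 ≠ 0; add h_5 = -1/7b^2 + 10b + 296/7 to the basis.

S(f_2,f_3): lcm = ab. S = a + 57/5b^2 + 46b - 12/5.
  reduce S modulo (f_1, f_2, f_3, h_4, h_5):
  remainder 854b + 3416 ≠ 0; add h_6 = 854b + 3416 to the basis.

The other S-polynomials (S(f_1,h_4), S(f_2,h_4), S(f_3,h_4), S(f_1,h_5), S(f_2,h_5), S(f_3,h_5), S(h_4,h_5), S(f_1,h_6), S(f_2,h_6), S(f_3,h_6), S(h_4,h_6), S(h_5,h_6)) all reduce to 0 modulo the current basis, so we have a Gröbner basis.
Inter-reduce: drop elements whose leading term is divisible by another's, tail-reduce, and make monic.
Reduced Gröbner basis: {a - 4, b + 4}.

The lex basis is triangular: the last element involves only b. Solving b + 4 = 0 gives b ∈ {-4}; substituting each value into the earlier elements determines the remaining variables.
  b = -4: the earlier basis element becomes a - 4 = 0, giving a = 4 — point (4, -4).

{(4, -4)}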